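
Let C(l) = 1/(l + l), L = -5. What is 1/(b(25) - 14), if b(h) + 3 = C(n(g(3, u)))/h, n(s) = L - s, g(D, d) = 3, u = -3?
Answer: -400/6801 ≈ -0.058815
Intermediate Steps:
n(s) = -5 - s
C(l) = 1/(2*l)
b(h) = -3 - 1/(16*h) (b(h) = -3 + (1/(2*(-5 - 1*3)))/h = -3 + (1/(2*(-5 - 3)))/h = -3 + ((½)/(-8))/h = -3 + ((½)*(-⅛))/h = -3 - 1/(16*h))
1/(b(25) - 14) = 1/((-3 - 1/16/25) - 14) = 1/((-3 - 1/16*1/25) - 14) = 1/((-3 - 1/400) - 14) = 1/(-1201/400 - 14) = 1/(-6801/400) = -400/6801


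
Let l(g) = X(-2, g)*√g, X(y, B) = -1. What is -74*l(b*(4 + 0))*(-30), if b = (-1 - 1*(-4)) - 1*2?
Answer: -4440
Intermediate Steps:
b = 1 (b = (-1 + 4) - 2 = 3 - 2 = 1)
l(g) = -√g
-74*l(b*(4 + 0))*(-30) = -74*(-√(1*(4 + 0)))*(-30) = -74*(-√(1*4))*(-30) = -74*(-√4)*(-30) = -74*(-1*2)*(-30) = -(-148)*(-30) = -74*60 = -4440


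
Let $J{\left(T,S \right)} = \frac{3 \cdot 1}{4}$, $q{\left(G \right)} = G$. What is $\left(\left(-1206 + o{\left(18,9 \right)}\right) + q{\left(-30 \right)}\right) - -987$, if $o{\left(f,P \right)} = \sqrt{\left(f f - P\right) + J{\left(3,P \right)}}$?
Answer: $-249 + \frac{\sqrt{1263}}{2} \approx -231.23$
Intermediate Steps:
$J{\left(T,S \right)} = \frac{3}{4}$ ($J{\left(T,S \right)} = 3 \cdot \frac{1}{4} = \frac{3}{4}$)
$o{\left(f,P \right)} = \sqrt{\frac{3}{4} + f^{2} - P}$ ($o{\left(f,P \right)} = \sqrt{\left(f f - P\right) + \frac{3}{4}} = \sqrt{\left(f^{2} - P\right) + \frac{3}{4}} = \sqrt{\frac{3}{4} + f^{2} - P}$)
$\left(\left(-1206 + o{\left(18,9 \right)}\right) + q{\left(-30 \right)}\right) - -987 = \left(\left(-1206 + \frac{\sqrt{3 - 36 + 4 \cdot 18^{2}}}{2}\right) - 30\right) - -987 = \left(\left(-1206 + \frac{\sqrt{3 - 36 + 4 \cdot 324}}{2}\right) - 30\right) + 987 = \left(\left(-1206 + \frac{\sqrt{3 - 36 + 1296}}{2}\right) - 30\right) + 987 = \left(\left(-1206 + \frac{\sqrt{1263}}{2}\right) - 30\right) + 987 = \left(-1236 + \frac{\sqrt{1263}}{2}\right) + 987 = -249 + \frac{\sqrt{1263}}{2}$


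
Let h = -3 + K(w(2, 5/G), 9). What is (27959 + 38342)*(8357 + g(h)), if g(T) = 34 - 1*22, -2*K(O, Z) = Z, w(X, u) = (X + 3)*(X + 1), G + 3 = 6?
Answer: 554873069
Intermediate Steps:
G = 3 (G = -3 + 6 = 3)
w(X, u) = (1 + X)*(3 + X) (w(X, u) = (3 + X)*(1 + X) = (1 + X)*(3 + X))
K(O, Z) = -Z/2
h = -15/2 (h = -3 - ½*9 = -3 - 9/2 = -15/2 ≈ -7.5000)
g(T) = 12 (g(T) = 34 - 22 = 12)
(27959 + 38342)*(8357 + g(h)) = (27959 + 38342)*(8357 + 12) = 66301*8369 = 554873069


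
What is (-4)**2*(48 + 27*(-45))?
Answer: -18672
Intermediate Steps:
(-4)**2*(48 + 27*(-45)) = 16*(48 - 1215) = 16*(-1167) = -18672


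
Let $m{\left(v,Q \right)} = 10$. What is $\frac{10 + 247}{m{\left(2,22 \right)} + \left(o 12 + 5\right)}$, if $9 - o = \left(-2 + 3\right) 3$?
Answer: $\frac{257}{87} \approx 2.954$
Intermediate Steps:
$o = 6$ ($o = 9 - \left(-2 + 3\right) 3 = 9 - 1 \cdot 3 = 9 - 3 = 6$)
$\frac{10 + 247}{m{\left(2,22 \right)} + \left(o 12 + 5\right)} = \frac{10 + 247}{10 + \left(6 \cdot 12 + 5\right)} = \frac{257}{10 + \left(72 + 5\right)} = \frac{257}{10 + 77} = \frac{257}{87}$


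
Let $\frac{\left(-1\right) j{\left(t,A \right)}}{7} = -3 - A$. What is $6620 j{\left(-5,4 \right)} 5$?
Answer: $1621900$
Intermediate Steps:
$j{\left(t,A \right)} = 21 + 7 A$ ($j{\left(t,A \right)} = - 7 \left(-3 - A\right) = 21 + 7 A$)
$6620 j{\left(-5,4 \right)} 5 = 6620 \left(21 + 7 \cdot 4\right) 5 = 6620 \left(21 + 28\right) 5 = 6620 \cdot 49 \cdot 5 = 6620 \cdot 245 = 1621900$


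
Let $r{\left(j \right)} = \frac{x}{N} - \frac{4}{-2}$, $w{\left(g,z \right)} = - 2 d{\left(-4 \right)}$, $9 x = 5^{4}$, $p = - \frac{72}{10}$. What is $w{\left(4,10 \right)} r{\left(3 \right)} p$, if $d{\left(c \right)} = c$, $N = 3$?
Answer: $- \frac{21728}{15} \approx -1448.5$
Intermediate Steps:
$p = - \frac{36}{5}$ ($p = \left(-72\right) \frac{1}{10} = - \frac{36}{5} \approx -7.2$)
$x = \frac{625}{9}$ ($x = \frac{5^{4}}{9} = \frac{1}{9} \cdot 625 = \frac{625}{9} \approx 69.444$)
$w{\left(g,z \right)} = 8$ ($w{\left(g,z \right)} = \left(-2\right) \left(-4\right) = 8$)
$r{\left(j \right)} = \frac{679}{27}$ ($r{\left(j \right)} = \frac{625}{9 \cdot 3} - \frac{4}{-2} = \frac{625}{9} \cdot \frac{1}{3} - -2 = \frac{625}{27} + 2 = \frac{679}{27}$)
$w{\left(4,10 \right)} r{\left(3 \right)} p = 8 \cdot \frac{679}{27} \left(- \frac{36}{5}\right) = \frac{5432}{27} \left(- \frac{36}{5}\right) = - \frac{21728}{15}$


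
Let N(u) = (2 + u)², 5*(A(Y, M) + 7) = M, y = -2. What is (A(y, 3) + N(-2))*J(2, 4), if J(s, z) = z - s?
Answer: -64/5 ≈ -12.800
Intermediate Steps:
A(Y, M) = -7 + M/5
(A(y, 3) + N(-2))*J(2, 4) = ((-7 + (⅕)*3) + (2 - 2)²)*(4 - 1*2) = ((-7 + ⅗) + 0²)*(4 - 2) = (-32/5 + 0)*2 = -32/5*2 = -64/5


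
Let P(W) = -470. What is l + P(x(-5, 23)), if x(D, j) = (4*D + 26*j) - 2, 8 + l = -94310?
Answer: -94788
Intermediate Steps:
l = -94318 (l = -8 - 94310 = -94318)
x(D, j) = -2 + 4*D + 26*j
l + P(x(-5, 23)) = -94318 - 470 = -94788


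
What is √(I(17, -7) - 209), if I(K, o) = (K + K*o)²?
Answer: √10195 ≈ 100.97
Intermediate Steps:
√(I(17, -7) - 209) = √(17²*(1 - 7)² - 209) = √(289*(-6)² - 209) = √(289*36 - 209) = √(10404 - 209) = √10195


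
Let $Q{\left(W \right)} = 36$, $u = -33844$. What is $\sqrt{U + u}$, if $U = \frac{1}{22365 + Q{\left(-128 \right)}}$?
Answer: $\frac{i \sqrt{1887009073627}}{7467} \approx 183.97 i$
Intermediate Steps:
$U = \frac{1}{22401}$ ($U = \frac{1}{22365 + 36} = \frac{1}{22401} \approx 4.4641 \cdot 10^{-5}$)
$\sqrt{U + u} = \sqrt{\frac{1}{22401} - 33844} = \sqrt{- \frac{758139443}{22401}} = \frac{i \sqrt{1887009073627}}{7467}$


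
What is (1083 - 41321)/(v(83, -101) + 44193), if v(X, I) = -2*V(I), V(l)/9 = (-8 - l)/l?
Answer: -4064038/4465167 ≈ -0.91016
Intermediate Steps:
V(l) = 9*(-8 - l)/l (V(l) = 9*((-8 - l)/l) = 9*(-8 - l)/l)
v(X, I) = 18 + 144/I (v(X, I) = -2*(-9 - 72/I) = 18 + 144/I)
(1083 - 41321)/(v(83, -101) + 44193) = (1083 - 41321)/((18 + 144/(-101)) + 44193) = -40238/((18 + 144*(-1/101)) + 44193) = -40238/((18 - 144/101) + 44193) = -40238/(1674/101 + 44193) = -40238/4465167/101 = -40238*101/4465167 = -4064038/4465167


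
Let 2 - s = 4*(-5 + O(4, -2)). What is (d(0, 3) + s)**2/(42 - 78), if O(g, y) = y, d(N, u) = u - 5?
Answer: -196/9 ≈ -21.778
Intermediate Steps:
d(N, u) = -5 + u
s = 30 (s = 2 - 4*(-5 - 2) = 2 - 4*(-7) = 2 - 1*(-28) = 2 + 28 = 30)
(d(0, 3) + s)**2/(42 - 78) = ((-5 + 3) + 30)**2/(42 - 78) = (-2 + 30)**2/(-36) = 28**2*(-1/36) = 784*(-1/36) = -196/9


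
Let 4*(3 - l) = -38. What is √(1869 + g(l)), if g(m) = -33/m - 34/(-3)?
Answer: √422481/15 ≈ 43.332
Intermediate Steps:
l = 25/2 (l = 3 - ¼*(-38) = 3 + 19/2 = 25/2 ≈ 12.500)
g(m) = 34/3 - 33/m (g(m) = -33/m - 34*(-⅓) = -33/m + 34/3 = 34/3 - 33/m)
√(1869 + g(l)) = √(1869 + (34/3 - 33/25/2)) = √(1869 + (34/3 - 33*2/25)) = √(1869 + (34/3 - 66/25)) = √(1869 + 652/75) = √(140827/75) = √422481/15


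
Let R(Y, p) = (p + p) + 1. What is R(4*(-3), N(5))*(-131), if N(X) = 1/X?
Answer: -917/5 ≈ -183.40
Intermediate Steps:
R(Y, p) = 1 + 2*p (R(Y, p) = 2*p + 1 = 1 + 2*p)
R(4*(-3), N(5))*(-131) = (1 + 2/5)*(-131) = (7/5)*(-131) = -917/5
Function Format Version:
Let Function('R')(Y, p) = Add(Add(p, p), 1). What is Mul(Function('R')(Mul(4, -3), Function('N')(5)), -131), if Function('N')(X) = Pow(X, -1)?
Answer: Rational(-917, 5) ≈ -183.40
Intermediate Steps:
Function('R')(Y, p) = Add(1, Mul(2, p)) (Function('R')(Y, p) = Add(Mul(2, p), 1) = Add(1, Mul(2, p)))
Mul(Function('R')(Mul(4, -3), Function('N')(5)), -131) = Mul(Add(1, Mul(2, Pow(5, -1))), -131) = Mul(Add(1, Mul(2, Rational(1, 5))), -131) = Mul(Add(1, Rational(2, 5)), -131) = Mul(Rational(7, 5), -131) = Rational(-917, 5)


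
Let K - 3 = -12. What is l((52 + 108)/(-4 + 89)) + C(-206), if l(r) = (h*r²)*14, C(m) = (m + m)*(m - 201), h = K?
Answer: 48331652/289 ≈ 1.6724e+5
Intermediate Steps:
K = -9 (K = 3 - 12 = -9)
h = -9
C(m) = 2*m*(-201 + m) (C(m) = (2*m)*(-201 + m) = 2*m*(-201 + m))
l(r) = -126*r² (l(r) = -9*r²*14 = -126*r²)
l((52 + 108)/(-4 + 89)) + C(-206) = -126*(52 + 108)²/(-4 + 89)² + 2*(-206)*(-201 - 206) = -126*(160/85)² + 2*(-206)*(-407) = -126*(160*(1/85))² + 167684 = -126*(32/17)² + 167684 = -126*1024/289 + 167684 = -129024/289 + 167684 = 48331652/289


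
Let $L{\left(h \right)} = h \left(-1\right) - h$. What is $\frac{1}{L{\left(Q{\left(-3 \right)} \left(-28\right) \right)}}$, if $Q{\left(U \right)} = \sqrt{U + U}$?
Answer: $- \frac{i \sqrt{6}}{336} \approx - 0.0072901 i$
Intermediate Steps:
$Q{\left(U \right)} = \sqrt{2} \sqrt{U}$ ($Q{\left(U \right)} = \sqrt{2 U} = \sqrt{2} \sqrt{U}$)
$L{\left(h \right)} = - 2 h$ ($L{\left(h \right)} = - h - h = - 2 h$)
$\frac{1}{L{\left(Q{\left(-3 \right)} \left(-28\right) \right)}} = \frac{1}{\left(-2\right) \sqrt{2} \sqrt{-3} \left(-28\right)} = \frac{1}{\left(-2\right) \sqrt{2} i \sqrt{3} \left(-28\right)} = \frac{1}{\left(-2\right) i \sqrt{6} \left(-28\right)} = \frac{1}{\left(-2\right) \left(- 28 i \sqrt{6}\right)} = \frac{1}{56 i \sqrt{6}} = - \frac{i \sqrt{6}}{336}$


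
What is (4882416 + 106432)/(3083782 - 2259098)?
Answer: 1247212/206171 ≈ 6.0494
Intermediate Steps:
(4882416 + 106432)/(3083782 - 2259098) = 4988848/824684 = 4988848*(1/824684) = 1247212/206171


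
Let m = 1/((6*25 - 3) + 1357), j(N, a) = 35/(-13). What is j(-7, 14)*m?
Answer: -35/19552 ≈ -0.0017901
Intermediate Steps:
j(N, a) = -35/13 (j(N, a) = 35*(-1/13) = -35/13)
m = 1/1504 (m = 1/((150 - 3) + 1357) = 1/(147 + 1357) = 1/1504 ≈ 0.00066489)
j(-7, 14)*m = -35/13*1/1504 = -35/19552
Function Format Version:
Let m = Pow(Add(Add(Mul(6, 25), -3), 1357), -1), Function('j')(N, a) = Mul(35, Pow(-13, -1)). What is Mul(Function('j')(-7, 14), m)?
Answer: Rational(-35, 19552) ≈ -0.0017901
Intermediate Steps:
Function('j')(N, a) = Rational(-35, 13) (Function('j')(N, a) = Mul(35, Rational(-1, 13)) = Rational(-35, 13))
m = Rational(1, 1504) (m = Pow(Add(Add(150, -3), 1357), -1) = Pow(Add(147, 1357), -1) = Pow(1504, -1) = Rational(1, 1504) ≈ 0.00066489)
Mul(Function('j')(-7, 14), m) = Mul(Rational(-35, 13), Rational(1, 1504)) = Rational(-35, 19552)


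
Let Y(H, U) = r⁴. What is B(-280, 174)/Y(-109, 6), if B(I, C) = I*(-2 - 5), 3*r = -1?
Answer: 158760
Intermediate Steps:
r = -⅓ (r = (⅓)*(-1) = -⅓ ≈ -0.33333)
Y(H, U) = 1/81 (Y(H, U) = (-⅓)⁴ = 1/81)
B(I, C) = -7*I (B(I, C) = I*(-7) = -7*I)
B(-280, 174)/Y(-109, 6) = (-7*(-280))/(1/81) = 1960*81 = 158760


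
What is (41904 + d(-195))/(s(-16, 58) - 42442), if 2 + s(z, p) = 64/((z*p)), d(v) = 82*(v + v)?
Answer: -143898/615439 ≈ -0.23381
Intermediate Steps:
d(v) = 164*v (d(v) = 82*(2*v) = 164*v)
s(z, p) = -2 + 64/(p*z) (s(z, p) = -2 + 64/((z*p)) = -2 + 64/((p*z)) = -2 + 64*(1/(p*z)) = -2 + 64/(p*z))
(41904 + d(-195))/(s(-16, 58) - 42442) = (41904 + 164*(-195))/((-2 + 64/(58*(-16))) - 42442) = (41904 - 31980)/((-2 + 64*(1/58)*(-1/16)) - 42442) = 9924/((-2 - 2/29) - 42442) = 9924/(-60/29 - 42442) = 9924/(-1230878/29) = 9924*(-29/1230878) = -143898/615439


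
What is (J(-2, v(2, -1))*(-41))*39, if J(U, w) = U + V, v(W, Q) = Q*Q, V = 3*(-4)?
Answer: 22386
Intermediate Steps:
V = -12
v(W, Q) = Q**2
J(U, w) = -12 + U (J(U, w) = U - 12 = -12 + U)
(J(-2, v(2, -1))*(-41))*39 = ((-12 - 2)*(-41))*39 = -14*(-41)*39 = 574*39 = 22386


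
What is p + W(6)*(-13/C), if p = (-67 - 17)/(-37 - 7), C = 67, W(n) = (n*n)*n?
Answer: -29481/737 ≈ -40.001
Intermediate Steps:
W(n) = n³ (W(n) = n²*n = n³)
p = 21/11 (p = -84/(-44) = -84*(-1/44) = 21/11 ≈ 1.9091)
p + W(6)*(-13/C) = 21/11 + 6³*(-13/67) = 21/11 + 216*(-13*1/67) = 21/11 + 216*(-13/67) = 21/11 - 2808/67 = -29481/737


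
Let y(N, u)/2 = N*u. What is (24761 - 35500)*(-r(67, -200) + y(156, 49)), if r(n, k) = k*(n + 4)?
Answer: -316671632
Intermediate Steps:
r(n, k) = k*(4 + n)
y(N, u) = 2*N*u (y(N, u) = 2*(N*u) = 2*N*u)
(24761 - 35500)*(-r(67, -200) + y(156, 49)) = (24761 - 35500)*(-(-200)*(4 + 67) + 2*156*49) = -10739*(-(-200)*71 + 15288) = -10739*(-1*(-14200) + 15288) = -10739*(14200 + 15288) = -10739*29488 = -316671632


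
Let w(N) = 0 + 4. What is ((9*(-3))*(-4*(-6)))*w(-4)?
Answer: -2592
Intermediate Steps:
w(N) = 4
((9*(-3))*(-4*(-6)))*w(-4) = ((9*(-3))*(-4*(-6)))*4 = -27*24*4 = -648*4 = -2592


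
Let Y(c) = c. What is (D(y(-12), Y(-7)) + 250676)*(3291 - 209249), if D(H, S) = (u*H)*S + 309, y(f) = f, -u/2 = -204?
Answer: -58750961206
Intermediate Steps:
u = 408 (u = -2*(-204) = 408)
D(H, S) = 309 + 408*H*S (D(H, S) = (408*H)*S + 309 = 408*H*S + 309 = 309 + 408*H*S)
(D(y(-12), Y(-7)) + 250676)*(3291 - 209249) = ((309 + 408*(-12)*(-7)) + 250676)*(3291 - 209249) = ((309 + 34272) + 250676)*(-205958) = (34581 + 250676)*(-205958) = 285257*(-205958) = -58750961206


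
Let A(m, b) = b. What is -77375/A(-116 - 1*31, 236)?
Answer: -77375/236 ≈ -327.86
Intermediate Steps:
-77375/A(-116 - 1*31, 236) = -77375/236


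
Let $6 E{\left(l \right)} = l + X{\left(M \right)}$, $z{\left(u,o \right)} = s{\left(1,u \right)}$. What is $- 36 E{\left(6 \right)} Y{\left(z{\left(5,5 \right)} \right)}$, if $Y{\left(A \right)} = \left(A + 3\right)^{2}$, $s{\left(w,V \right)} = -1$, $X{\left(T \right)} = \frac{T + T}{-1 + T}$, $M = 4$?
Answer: $-208$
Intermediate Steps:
$X{\left(T \right)} = \frac{2 T}{-1 + T}$
$z{\left(u,o \right)} = -1$
$Y{\left(A \right)} = \left(3 + A\right)^{2}$
$E{\left(l \right)} = \frac{4}{9} + \frac{l}{6}$ ($E{\left(l \right)} = \frac{l + 2 \cdot 4 \frac{1}{-1 + 4}}{6} = \frac{l + 2 \cdot 4 \cdot \frac{1}{3}}{6} = \frac{l + \frac{8}{3}}{6} = \frac{\frac{8}{3} + l}{6} = \frac{4}{9} + \frac{l}{6}$)
$- 36 E{\left(6 \right)} Y{\left(z{\left(5,5 \right)} \right)} = - 36 \left(\frac{4}{9} + \frac{1}{6} \cdot 6\right) \left(3 - 1\right)^{2} = - 36 \left(\frac{4}{9} + 1\right) 2^{2} = \left(-36\right) \frac{13}{9} \cdot 4 = \left(-52\right) 4 = -208$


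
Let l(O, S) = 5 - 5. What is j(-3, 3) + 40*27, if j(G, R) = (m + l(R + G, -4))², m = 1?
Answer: 1081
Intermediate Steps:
l(O, S) = 0
j(G, R) = 1 (j(G, R) = (1 + 0)² = 1² = 1)
j(-3, 3) + 40*27 = 1 + 40*27 = 1 + 1080 = 1081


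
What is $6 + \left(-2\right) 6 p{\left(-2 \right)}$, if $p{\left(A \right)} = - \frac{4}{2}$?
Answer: $30$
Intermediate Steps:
$p{\left(A \right)} = -2$ ($p{\left(A \right)} = \left(-4\right) \frac{1}{2} = -2$)
$6 + \left(-2\right) 6 p{\left(-2 \right)} = 6 + \left(-2\right) 6 \left(-2\right) = 6 - -24 = 6 + 24 = 30$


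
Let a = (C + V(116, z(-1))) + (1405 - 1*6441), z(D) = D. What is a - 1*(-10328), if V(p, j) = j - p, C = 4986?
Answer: 10161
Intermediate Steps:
a = -167 (a = (4986 + (-1 - 1*116)) + (1405 - 1*6441) = (4986 + (-1 - 116)) + (1405 - 6441) = (4986 - 117) - 5036 = 4869 - 5036 = -167)
a - 1*(-10328) = -167 - 1*(-10328) = -167 + 10328 = 10161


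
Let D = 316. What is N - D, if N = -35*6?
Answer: -526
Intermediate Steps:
N = -210
N - D = -210 - 1*316 = -210 - 316 = -526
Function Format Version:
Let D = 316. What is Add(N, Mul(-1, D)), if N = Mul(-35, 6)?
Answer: -526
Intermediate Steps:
N = -210
Add(N, Mul(-1, D)) = Add(-210, Mul(-1, 316)) = Add(-210, -316) = -526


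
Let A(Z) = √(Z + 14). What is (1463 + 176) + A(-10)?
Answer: 1641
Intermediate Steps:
A(Z) = √(14 + Z)
(1463 + 176) + A(-10) = (1463 + 176) + √(14 - 10) = 1639 + √4 = 1639 + 2 = 1641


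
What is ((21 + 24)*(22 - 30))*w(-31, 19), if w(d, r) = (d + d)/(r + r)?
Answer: 11160/19 ≈ 587.37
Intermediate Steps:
w(d, r) = d/r (w(d, r) = (2*d)/((2*r)) = (2*d)*(1/(2*r)) = d/r)
((21 + 24)*(22 - 30))*w(-31, 19) = ((21 + 24)*(22 - 30))*(-31/19) = (45*(-8))*(-31*1/19) = -360*(-31/19) = 11160/19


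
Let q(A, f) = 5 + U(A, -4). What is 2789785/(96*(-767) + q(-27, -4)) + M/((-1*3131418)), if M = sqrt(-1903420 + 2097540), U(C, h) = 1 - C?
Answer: -2789785/73599 - sqrt(48530)/1565709 ≈ -37.905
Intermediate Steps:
q(A, f) = 6 - A (q(A, f) = 5 + (1 - A) = 6 - A)
M = 2*sqrt(48530) (M = sqrt(194120) = 2*sqrt(48530) ≈ 440.59)
2789785/(96*(-767) + q(-27, -4)) + M/((-1*3131418)) = 2789785/(96*(-767) + (6 - 1*(-27))) + (2*sqrt(48530))/((-1*3131418)) = 2789785/(-73632 + (6 + 27)) + (2*sqrt(48530))/(-3131418) = 2789785/(-73632 + 33) + (2*sqrt(48530))*(-1/3131418) = 2789785/(-73599) - sqrt(48530)/1565709 = 2789785*(-1/73599) - sqrt(48530)/1565709 = -2789785/73599 - sqrt(48530)/1565709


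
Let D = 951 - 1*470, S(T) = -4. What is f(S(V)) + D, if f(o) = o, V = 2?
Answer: 477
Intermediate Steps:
D = 481 (D = 951 - 470 = 481)
f(S(V)) + D = -4 + 481 = 477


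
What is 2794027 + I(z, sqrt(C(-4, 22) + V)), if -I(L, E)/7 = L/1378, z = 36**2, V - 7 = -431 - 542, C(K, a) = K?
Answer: 1925080067/689 ≈ 2.7940e+6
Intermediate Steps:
V = -966 (V = 7 + (-431 - 542) = 7 - 973 = -966)
z = 1296
I(L, E) = -7*L/1378
2794027 + I(z, sqrt(C(-4, 22) + V)) = 2794027 - 7/1378*1296 = 2794027 - 4536/689 = 1925080067/689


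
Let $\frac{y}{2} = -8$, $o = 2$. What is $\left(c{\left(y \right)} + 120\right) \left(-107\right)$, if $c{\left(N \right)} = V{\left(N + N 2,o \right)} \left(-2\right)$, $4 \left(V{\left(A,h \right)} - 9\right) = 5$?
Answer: $- \frac{21293}{2} \approx -10647.0$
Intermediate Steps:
$y = -16$ ($y = 2 \left(-8\right) = -16$)
$V{\left(A,h \right)} = \frac{41}{4}$ ($V{\left(A,h \right)} = 9 + \frac{1}{4} \cdot 5 = 9 + \frac{5}{4} = \frac{41}{4}$)
$c{\left(N \right)} = - \frac{41}{2}$ ($c{\left(N \right)} = \frac{41}{4} \left(-2\right) = - \frac{41}{2}$)
$\left(c{\left(y \right)} + 120\right) \left(-107\right) = \left(- \frac{41}{2} + 120\right) \left(-107\right) = \frac{199}{2} \left(-107\right) = - \frac{21293}{2}$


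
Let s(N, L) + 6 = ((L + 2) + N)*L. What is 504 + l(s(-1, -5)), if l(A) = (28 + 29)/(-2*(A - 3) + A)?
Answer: 3975/8 ≈ 496.88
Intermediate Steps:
s(N, L) = -6 + L*(2 + L + N) (s(N, L) = -6 + ((L + 2) + N)*L = -6 + ((2 + L) + N)*L = -6 + (2 + L + N)*L = -6 + L*(2 + L + N))
l(A) = 57/(6 - A) (l(A) = 57/(-2*(-3 + A) + A) = 57/((6 - 2*A) + A) = 57/(6 - A))
504 + l(s(-1, -5)) = 504 - 57/(-6 + (-6 + (-5)² + 2*(-5) - 5*(-1))) = 504 - 57/(-6 + (-6 + 25 - 10 + 5)) = 504 - 57/(-6 + 14) = 504 - 57/8 = 3975/8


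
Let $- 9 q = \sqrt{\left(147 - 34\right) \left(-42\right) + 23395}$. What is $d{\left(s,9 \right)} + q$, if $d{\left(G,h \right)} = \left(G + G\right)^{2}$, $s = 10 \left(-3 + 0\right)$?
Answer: $3600 - \frac{\sqrt{18649}}{9} \approx 3584.8$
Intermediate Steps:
$s = -30$ ($s = 10 \left(-3\right) = -30$)
$d{\left(G,h \right)} = 4 G^{2}$ ($d{\left(G,h \right)} = \left(2 G\right)^{2} = 4 G^{2}$)
$q = - \frac{\sqrt{18649}}{9}$ ($q = - \frac{\sqrt{\left(147 - 34\right) \left(-42\right) + 23395}}{9} = - \frac{\sqrt{113 \left(-42\right) + 23395}}{9} = - \frac{\sqrt{-4746 + 23395}}{9} = - \frac{\sqrt{18649}}{9} \approx -15.173$)
$d{\left(s,9 \right)} + q = 4 \left(-30\right)^{2} - \frac{\sqrt{18649}}{9} = 4 \cdot 900 - \frac{\sqrt{18649}}{9} = 3600 - \frac{\sqrt{18649}}{9}$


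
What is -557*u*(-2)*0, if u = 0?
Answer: 0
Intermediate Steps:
-557*u*(-2)*0 = -557*0*(-2)*0 = -0*0 = -557*0 = 0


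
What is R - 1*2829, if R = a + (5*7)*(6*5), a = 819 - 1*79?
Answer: -1039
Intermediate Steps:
a = 740 (a = 819 - 79 = 740)
R = 1790 (R = 740 + (5*7)*(6*5) = 740 + 35*30 = 740 + 1050 = 1790)
R - 1*2829 = 1790 - 1*2829 = 1790 - 2829 = -1039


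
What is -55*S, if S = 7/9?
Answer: -385/9 ≈ -42.778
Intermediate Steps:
S = 7/9 (S = 7*(⅑) = 7/9 ≈ 0.77778)
-55*S = -55*7/9 = -385/9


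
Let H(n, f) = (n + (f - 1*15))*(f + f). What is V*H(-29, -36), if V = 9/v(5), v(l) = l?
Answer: 10368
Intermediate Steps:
V = 9/5 ≈ 1.8000
H(n, f) = 2*f*(-15 + f + n) (H(n, f) = (n + (f - 15))*(2*f) = (n + (-15 + f))*(2*f) = (-15 + f + n)*(2*f) = 2*f*(-15 + f + n))
V*H(-29, -36) = 9*(2*(-36)*(-15 - 36 - 29))/5 = 9*(2*(-36)*(-80))/5 = (9/5)*5760 = 10368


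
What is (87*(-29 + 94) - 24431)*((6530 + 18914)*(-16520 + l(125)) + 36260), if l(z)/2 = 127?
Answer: 7770181806944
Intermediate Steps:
l(z) = 254 (l(z) = 2*127 = 254)
(87*(-29 + 94) - 24431)*((6530 + 18914)*(-16520 + l(125)) + 36260) = (87*(-29 + 94) - 24431)*((6530 + 18914)*(-16520 + 254) + 36260) = (87*65 - 24431)*(25444*(-16266) + 36260) = (5655 - 24431)*(-413872104 + 36260) = -18776*(-413835844) = 7770181806944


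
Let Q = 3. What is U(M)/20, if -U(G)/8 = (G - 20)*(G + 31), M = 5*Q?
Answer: 92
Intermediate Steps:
M = 15 (M = 5*3 = 15)
U(G) = -8*(-20 + G)*(31 + G) (U(G) = -8*(G - 20)*(G + 31) = -8*(-20 + G)*(31 + G))
U(M)/20 = (4960 - 88*15 - 8*15**2)/20 = (4960 - 1320 - 8*225)*(1/20) = (4960 - 1320 - 1800)*(1/20) = 1840*(1/20) = 92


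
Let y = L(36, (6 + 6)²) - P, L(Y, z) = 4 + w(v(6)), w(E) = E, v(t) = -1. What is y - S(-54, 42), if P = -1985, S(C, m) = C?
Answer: 2042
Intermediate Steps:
L(Y, z) = 3 (L(Y, z) = 4 - 1 = 3)
y = 1988 (y = 3 - 1*(-1985) = 3 + 1985 = 1988)
y - S(-54, 42) = 1988 - 1*(-54) = 1988 + 54 = 2042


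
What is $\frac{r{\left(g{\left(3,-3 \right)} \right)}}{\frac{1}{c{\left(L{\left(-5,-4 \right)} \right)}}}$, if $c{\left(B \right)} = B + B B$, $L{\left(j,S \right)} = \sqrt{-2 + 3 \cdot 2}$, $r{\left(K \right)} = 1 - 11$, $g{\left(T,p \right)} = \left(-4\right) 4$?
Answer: $-60$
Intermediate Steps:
$g{\left(T,p \right)} = -16$
$r{\left(K \right)} = -10$ ($r{\left(K \right)} = 1 - 11 = -10$)
$L{\left(j,S \right)} = 2$ ($L{\left(j,S \right)} = \sqrt{-2 + 6} = \sqrt{4} = 2$)
$c{\left(B \right)} = B + B^{2}$
$\frac{r{\left(g{\left(3,-3 \right)} \right)}}{\frac{1}{c{\left(L{\left(-5,-4 \right)} \right)}}} = - \frac{10}{\frac{1}{2 \left(1 + 2\right)}} = - \frac{10}{\frac{1}{2 \cdot 3}} = - \frac{10}{\frac{1}{6}} = - 10 \frac{1}{\frac{1}{6}} = \left(-10\right) 6 = -60$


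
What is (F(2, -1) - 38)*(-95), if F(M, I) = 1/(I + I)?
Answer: 7315/2 ≈ 3657.5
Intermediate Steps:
F(M, I) = 1/(2*I)
(F(2, -1) - 38)*(-95) = ((1/2)/(-1) - 38)*(-95) = ((1/2)*(-1) - 38)*(-95) = (-1/2 - 38)*(-95) = -77/2*(-95) = 7315/2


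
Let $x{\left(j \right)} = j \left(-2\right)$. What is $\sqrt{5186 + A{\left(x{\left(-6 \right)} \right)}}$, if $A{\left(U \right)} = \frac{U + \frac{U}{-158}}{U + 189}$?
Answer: $\frac{2 \sqrt{36322963729}}{5293} \approx 72.014$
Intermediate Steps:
$x{\left(j \right)} = - 2 j$
$A{\left(U \right)} = \frac{157 U}{158 \left(189 + U\right)}$ ($A{\left(U \right)} = \frac{U + U \left(- \frac{1}{158}\right)}{189 + U} = \frac{U - \frac{U}{158}}{189 + U} = \frac{\frac{157}{158} U}{189 + U} = \frac{157 U}{158 \left(189 + U\right)}$)
$\sqrt{5186 + A{\left(x{\left(-6 \right)} \right)}} = \sqrt{5186 + \frac{157 \left(\left(-2\right) \left(-6\right)\right)}{158 \left(189 - -12\right)}} = \sqrt{5186 + \frac{157}{158} \cdot 12 \frac{1}{189 + 12}} = \sqrt{5186 + \frac{157}{158} \cdot 12 \cdot \frac{1}{201}} = \sqrt{5186 + \frac{314}{5293}} = \sqrt{\frac{27449812}{5293}} = \frac{2 \sqrt{36322963729}}{5293}$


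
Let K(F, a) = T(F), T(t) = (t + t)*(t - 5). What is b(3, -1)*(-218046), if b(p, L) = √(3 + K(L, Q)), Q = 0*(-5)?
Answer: -218046*√15 ≈ -8.4449e+5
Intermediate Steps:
Q = 0
T(t) = 2*t*(-5 + t) (T(t) = (2*t)*(-5 + t) = 2*t*(-5 + t))
K(F, a) = 2*F*(-5 + F)
b(p, L) = √(3 + 2*L*(-5 + L))
b(3, -1)*(-218046) = √(3 + 2*(-1)*(-5 - 1))*(-218046) = √(3 + 2*(-1)*(-6))*(-218046) = √(3 + 12)*(-218046) = √15*(-218046) = -218046*√15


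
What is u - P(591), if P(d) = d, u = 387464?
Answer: 386873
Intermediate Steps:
u - P(591) = 387464 - 1*591 = 387464 - 591 = 386873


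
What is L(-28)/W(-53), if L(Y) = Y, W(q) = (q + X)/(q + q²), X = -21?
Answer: 38584/37 ≈ 1042.8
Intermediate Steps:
W(q) = (-21 + q)/(q + q²) (W(q) = (q - 21)/(q + q²) = (-21 + q)/(q + q²))
L(-28)/W(-53) = -28*(-53*(1 - 53)/(-21 - 53)) = -28/((-1/53*(-74)/(-52))) = -28/((-1/53*(-1/52)*(-74))) = -28/(-37/1378) = -28*(-1378/37) = 38584/37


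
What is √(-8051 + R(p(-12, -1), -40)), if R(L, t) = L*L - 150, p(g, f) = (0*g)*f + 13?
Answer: 4*I*√502 ≈ 89.621*I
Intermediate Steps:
p(g, f) = 13 (p(g, f) = 0*f + 13 = 0 + 13 = 13)
R(L, t) = -150 + L² (R(L, t) = L² - 150 = -150 + L²)
√(-8051 + R(p(-12, -1), -40)) = √(-8051 + (-150 + 13²)) = √(-8051 + (-150 + 169)) = √(-8051 + 19) = √(-8032) = 4*I*√502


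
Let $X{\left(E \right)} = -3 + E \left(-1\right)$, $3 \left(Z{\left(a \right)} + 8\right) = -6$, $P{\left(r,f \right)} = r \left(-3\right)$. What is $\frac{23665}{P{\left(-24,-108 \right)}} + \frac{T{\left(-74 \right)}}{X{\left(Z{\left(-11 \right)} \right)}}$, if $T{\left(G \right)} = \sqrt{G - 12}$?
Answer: $\frac{23665}{72} + \frac{i \sqrt{86}}{7} \approx 328.68 + 1.3248 i$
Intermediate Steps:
$P{\left(r,f \right)} = - 3 r$
$Z{\left(a \right)} = -10$ ($Z{\left(a \right)} = -8 + \frac{1}{3} \left(-6\right) = -8 - 2 = -10$)
$T{\left(G \right)} = \sqrt{-12 + G}$
$X{\left(E \right)} = -3 - E$
$\frac{23665}{P{\left(-24,-108 \right)}} + \frac{T{\left(-74 \right)}}{X{\left(Z{\left(-11 \right)} \right)}} = \frac{23665}{\left(-3\right) \left(-24\right)} + \frac{\sqrt{-12 - 74}}{-3 - -10} = \frac{23665}{72} + \frac{\sqrt{-86}}{-3 + 10} = 23665 \cdot \frac{1}{72} + \frac{i \sqrt{86}}{7} = \frac{23665}{72} + i \sqrt{86} \cdot \frac{1}{7} = \frac{23665}{72} + \frac{i \sqrt{86}}{7}$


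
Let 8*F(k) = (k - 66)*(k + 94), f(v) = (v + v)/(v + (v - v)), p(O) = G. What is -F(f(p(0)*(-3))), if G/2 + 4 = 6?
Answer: 768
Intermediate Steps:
G = 4 (G = -8 + 2*6 = -8 + 12 = 4)
p(O) = 4
f(v) = 2 (f(v) = (2*v)/(v + 0) = (2*v)/v = 2)
F(k) = (-66 + k)*(94 + k)/8 (F(k) = ((k - 66)*(k + 94))/8 = ((-66 + k)*(94 + k))/8 = (-66 + k)*(94 + k)/8)
-F(f(p(0)*(-3))) = -(-1551/2 + (⅛)*2² + (7/2)*2) = -(-1551/2 + (⅛)*4 + 7) = -(-1551/2 + ½ + 7) = -1*(-768) = 768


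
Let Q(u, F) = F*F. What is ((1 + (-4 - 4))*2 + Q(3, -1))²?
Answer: 169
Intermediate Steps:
Q(u, F) = F²
((1 + (-4 - 4))*2 + Q(3, -1))² = ((1 + (-4 - 4))*2 + (-1)²)² = ((1 - 8)*2 + 1)² = (-7*2 + 1)² = (-14 + 1)² = (-13)² = 169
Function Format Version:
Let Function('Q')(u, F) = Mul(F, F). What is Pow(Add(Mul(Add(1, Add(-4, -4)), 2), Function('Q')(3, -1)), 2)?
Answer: 169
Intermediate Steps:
Function('Q')(u, F) = Pow(F, 2)
Pow(Add(Mul(Add(1, Add(-4, -4)), 2), Function('Q')(3, -1)), 2) = Pow(Add(Mul(Add(1, Add(-4, -4)), 2), Pow(-1, 2)), 2) = Pow(Add(Mul(Add(1, -8), 2), 1), 2) = Pow(Add(Mul(-7, 2), 1), 2) = Pow(Add(-14, 1), 2) = Pow(-13, 2) = 169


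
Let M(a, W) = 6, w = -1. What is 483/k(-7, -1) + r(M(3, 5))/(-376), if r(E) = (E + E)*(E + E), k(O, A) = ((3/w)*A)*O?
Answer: -1099/47 ≈ -23.383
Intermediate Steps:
k(O, A) = -3*A*O (k(O, A) = ((3/(-1))*A)*O = ((3*(-1))*A)*O = (-3*A)*O = -3*A*O)
r(E) = 4*E**2 (r(E) = (2*E)*(2*E) = 4*E**2)
483/k(-7, -1) + r(M(3, 5))/(-376) = 483/((-3*(-1)*(-7))) + (4*6**2)/(-376) = 483/(-21) + (4*36)*(-1/376) = 483*(-1/21) + 144*(-1/376) = -23 - 18/47 = -1099/47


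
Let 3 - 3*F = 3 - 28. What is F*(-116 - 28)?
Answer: -1344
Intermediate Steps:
F = 28/3 (F = 1 - (3 - 28)/3 = 1 - ⅓*(-25) = 1 + 25/3 = 28/3 ≈ 9.3333)
F*(-116 - 28) = 28*(-116 - 28)/3 = (28/3)*(-144) = -1344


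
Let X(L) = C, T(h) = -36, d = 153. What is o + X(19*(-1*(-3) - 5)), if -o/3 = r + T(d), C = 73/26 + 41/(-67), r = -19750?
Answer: 103405461/1742 ≈ 59360.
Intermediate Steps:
C = 3825/1742 (C = 73*(1/26) + 41*(-1/67) = 73/26 - 41/67 = 3825/1742 ≈ 2.1958)
X(L) = 3825/1742
o = 59358 (o = -3*(-19750 - 36) = -3*(-19786) = 59358)
o + X(19*(-1*(-3) - 5)) = 59358 + 3825/1742 = 103405461/1742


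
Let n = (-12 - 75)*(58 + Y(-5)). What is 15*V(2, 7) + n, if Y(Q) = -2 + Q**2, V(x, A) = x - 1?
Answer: -7032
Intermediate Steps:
V(x, A) = -1 + x
n = -7047 (n = (-12 - 75)*(58 + (-2 + (-5)**2)) = -87*(58 + (-2 + 25)) = -87*(58 + 23) = -87*81 = -7047)
15*V(2, 7) + n = 15*(-1 + 2) - 7047 = 15*1 - 7047 = 15 - 7047 = -7032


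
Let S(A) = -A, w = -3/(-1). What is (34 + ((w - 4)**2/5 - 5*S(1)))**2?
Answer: 38416/25 ≈ 1536.6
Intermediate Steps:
w = 3 (w = -3*(-1) = 3)
(34 + ((w - 4)**2/5 - 5*S(1)))**2 = (34 + ((3 - 4)**2/5 - (-5)))**2 = (34 + ((-1)**2*(1/5) - 5*(-1)))**2 = (34 + (1*(1/5) + 5))**2 = (34 + (1/5 + 5))**2 = (34 + 26/5)**2 = (196/5)**2 = 38416/25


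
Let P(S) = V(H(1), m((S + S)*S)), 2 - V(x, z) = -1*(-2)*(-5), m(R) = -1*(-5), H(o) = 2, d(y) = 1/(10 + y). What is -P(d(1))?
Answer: -12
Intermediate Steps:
m(R) = 5
V(x, z) = 12 (V(x, z) = 2 - (-1*(-2))*(-5) = 2 - 2*(-5) = 2 - 1*(-10) = 2 + 10 = 12)
P(S) = 12
-P(d(1)) = -1*12 = -12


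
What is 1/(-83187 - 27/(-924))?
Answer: -308/25621587 ≈ -1.2021e-5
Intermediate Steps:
1/(-83187 - 27/(-924)) = 1/(-83187 - 27*(-1/924)) = 1/(-83187 + 9/308) = 1/(-25621587/308) = -308/25621587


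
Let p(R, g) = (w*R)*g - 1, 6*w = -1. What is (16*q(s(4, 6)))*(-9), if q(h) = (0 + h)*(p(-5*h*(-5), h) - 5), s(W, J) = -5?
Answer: -79320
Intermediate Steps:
w = -1/6 (w = (1/6)*(-1) = -1/6 ≈ -0.16667)
p(R, g) = -1 - R*g/6 (p(R, g) = (-R/6)*g - 1 = -R*g/6 - 1 = -1 - R*g/6)
q(h) = h*(-6 - 25*h**2/6) (q(h) = (0 + h)*((-1 - -5*h*(-5)*h/6) - 5) = h*((-1 - 25*h*h/6) - 5) = h*((-1 - 25*h**2/6) - 5) = h*(-6 - 25*h**2/6))
(16*q(s(4, 6)))*(-9) = (16*((1/6)*(-5)*(-36 - 25*(-5)**2)))*(-9) = (16*((1/6)*(-5)*(-36 - 25*25)))*(-9) = (16*((1/6)*(-5)*(-36 - 625)))*(-9) = (16*((1/6)*(-5)*(-661)))*(-9) = (16*(3305/6))*(-9) = (26440/3)*(-9) = -79320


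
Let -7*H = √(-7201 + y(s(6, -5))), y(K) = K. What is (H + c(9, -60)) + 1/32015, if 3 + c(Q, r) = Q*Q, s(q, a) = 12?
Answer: 2497171/32015 - I*√7189/7 ≈ 78.0 - 12.113*I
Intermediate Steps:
c(Q, r) = -3 + Q² (c(Q, r) = -3 + Q*Q = -3 + Q²)
H = -I*√7189/7 (H = -√(-7201 + 12)/7 = -I*√7189/7 ≈ -12.113*I)
(H + c(9, -60)) + 1/32015 = (-I*√7189/7 + (-3 + 9²)) + 1/32015 = (-I*√7189/7 + (-3 + 81)) + 1/32015 = (-I*√7189/7 + 78) + 1/32015 = (78 - I*√7189/7) + 1/32015 = 2497171/32015 - I*√7189/7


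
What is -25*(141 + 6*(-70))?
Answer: 6975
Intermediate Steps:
-25*(141 + 6*(-70)) = -25*(141 - 420) = -25*(-279) = 6975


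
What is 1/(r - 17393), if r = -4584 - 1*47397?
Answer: -1/69374 ≈ -1.4415e-5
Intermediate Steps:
r = -51981 (r = -4584 - 47397 = -51981)
1/(r - 17393) = 1/(-51981 - 17393) = 1/(-69374) = -1/69374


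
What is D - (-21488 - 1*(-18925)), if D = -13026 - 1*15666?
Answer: -26129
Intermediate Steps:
D = -28692 (D = -13026 - 15666 = -28692)
D - (-21488 - 1*(-18925)) = -28692 - (-21488 - 1*(-18925)) = -28692 - (-21488 + 18925) = -28692 - 1*(-2563) = -28692 + 2563 = -26129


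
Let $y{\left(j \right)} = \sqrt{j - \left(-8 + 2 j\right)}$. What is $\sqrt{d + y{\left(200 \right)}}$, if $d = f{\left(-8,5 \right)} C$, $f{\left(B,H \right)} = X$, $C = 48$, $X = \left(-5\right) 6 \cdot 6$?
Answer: $2 \sqrt{-2160 + 2 i \sqrt{3}} \approx 0.074536 + 92.952 i$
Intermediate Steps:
$y{\left(j \right)} = \sqrt{8 - j}$ ($y{\left(j \right)} = \sqrt{j - \left(-8 + 2 j\right)} = \sqrt{8 - j}$)
$X = -180$ ($X = \left(-30\right) 6 = -180$)
$f{\left(B,H \right)} = -180$
$d = -8640$ ($d = \left(-180\right) 48 = -8640$)
$\sqrt{d + y{\left(200 \right)}} = \sqrt{-8640 + \sqrt{8 - 200}} = \sqrt{-8640 + \sqrt{-192}} = \sqrt{-8640 + 8 i \sqrt{3}}$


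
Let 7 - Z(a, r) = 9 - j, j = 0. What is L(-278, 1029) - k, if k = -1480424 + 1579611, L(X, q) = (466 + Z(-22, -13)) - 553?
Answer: -99276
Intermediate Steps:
Z(a, r) = -2 (Z(a, r) = 7 - (9 - 1*0) = 7 - (9 + 0) = 7 - 1*9 = 7 - 9 = -2)
L(X, q) = -89 (L(X, q) = (466 - 2) - 553 = 464 - 553 = -89)
k = 99187
L(-278, 1029) - k = -89 - 1*99187 = -89 - 99187 = -99276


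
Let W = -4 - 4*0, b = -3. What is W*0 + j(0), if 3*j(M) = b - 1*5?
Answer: -8/3 ≈ -2.6667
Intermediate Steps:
W = -4 (W = -4 + 0 = -4)
j(M) = -8/3 (j(M) = (-3 - 1*5)/3 = (-3 - 5)/3 = (1/3)*(-8) = -8/3)
W*0 + j(0) = -4*0 - 8/3 = 0 - 8/3 = -8/3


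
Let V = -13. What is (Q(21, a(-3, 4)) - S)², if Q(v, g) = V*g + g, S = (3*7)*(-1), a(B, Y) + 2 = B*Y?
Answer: 35721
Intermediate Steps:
a(B, Y) = -2 + B*Y
S = -21 (S = 21*(-1) = -21)
Q(v, g) = -12*g (Q(v, g) = -13*g + g = -12*g)
(Q(21, a(-3, 4)) - S)² = (-12*(-2 - 3*4) - 1*(-21))² = (-12*(-2 - 12) + 21)² = (-12*(-14) + 21)² = (168 + 21)² = 189² = 35721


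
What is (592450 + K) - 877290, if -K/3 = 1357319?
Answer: -4356797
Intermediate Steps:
K = -4071957 (K = -3*1357319 = -4071957)
(592450 + K) - 877290 = (592450 - 4071957) - 877290 = -3479507 - 877290 = -4356797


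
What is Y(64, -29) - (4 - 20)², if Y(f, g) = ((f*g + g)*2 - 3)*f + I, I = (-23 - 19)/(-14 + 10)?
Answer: -483435/2 ≈ -2.4172e+5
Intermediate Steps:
I = 21/2 (I = -42/(-4) = -42*(-¼) = 21/2 ≈ 10.500)
Y(f, g) = 21/2 + f*(-3 + 2*g + 2*f*g) (Y(f, g) = ((f*g + g)*2 - 3)*f + 21/2 = ((g + f*g)*2 - 3)*f + 21/2 = ((2*g + 2*f*g) - 3)*f + 21/2 = (-3 + 2*g + 2*f*g)*f + 21/2 = f*(-3 + 2*g + 2*f*g) + 21/2 = 21/2 + f*(-3 + 2*g + 2*f*g))
Y(64, -29) - (4 - 20)² = (21/2 - 3*64 + 2*64*(-29) + 2*(-29)*64²) - (4 - 20)² = (21/2 - 192 - 3712 + 2*(-29)*4096) - 1*(-16)² = (21/2 - 192 - 3712 - 237568) - 1*256 = -482923/2 - 256 = -483435/2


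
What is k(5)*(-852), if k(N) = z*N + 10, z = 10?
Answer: -51120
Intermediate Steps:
k(N) = 10 + 10*N (k(N) = 10*N + 10 = 10 + 10*N)
k(5)*(-852) = (10 + 10*5)*(-852) = (10 + 50)*(-852) = 60*(-852) = -51120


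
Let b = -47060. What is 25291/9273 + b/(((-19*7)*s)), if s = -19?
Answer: -372477023/23432871 ≈ -15.895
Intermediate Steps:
25291/9273 + b/(((-19*7)*s)) = 25291/9273 - 47060/(-19*7*(-19)) = 25291*(1/9273) - 47060/((-133*(-19))) = 25291/9273 - 47060/2527 = -372477023/23432871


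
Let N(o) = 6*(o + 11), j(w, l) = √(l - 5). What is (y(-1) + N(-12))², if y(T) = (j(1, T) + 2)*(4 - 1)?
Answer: -54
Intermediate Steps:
j(w, l) = √(-5 + l)
y(T) = 6 + 3*√(-5 + T) (y(T) = (√(-5 + T) + 2)*(4 - 1) = (2 + √(-5 + T))*3 = 6 + 3*√(-5 + T))
N(o) = 66 + 6*o (N(o) = 6*(11 + o) = 66 + 6*o)
(y(-1) + N(-12))² = ((6 + 3*√(-5 - 1)) + (66 + 6*(-12)))² = ((6 + 3*√(-6)) + (66 - 72))² = ((6 + 3*(I*√6)) - 6)² = ((6 + 3*I*√6) - 6)² = (3*I*√6)² = -54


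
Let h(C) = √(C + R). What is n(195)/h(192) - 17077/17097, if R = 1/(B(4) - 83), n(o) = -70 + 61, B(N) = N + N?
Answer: -17077/17097 - 45*√357/1309 ≈ -1.6484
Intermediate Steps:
B(N) = 2*N
n(o) = -9
R = -1/75 (R = 1/(2*4 - 83) = 1/(8 - 83) = 1/(-75) = -1/75 ≈ -0.013333)
h(C) = √(-1/75 + C) (h(C) = √(C - 1/75) = √(-1/75 + C))
n(195)/h(192) - 17077/17097 = -9*15/√(-3 + 225*192) - 17077/17097 = -9*15/√(-3 + 43200) - 17077*1/17097 = -9*5*√357/1309 - 17077/17097 = -45*√357/1309 - 17077/17097 = -17077/17097 - 45*√357/1309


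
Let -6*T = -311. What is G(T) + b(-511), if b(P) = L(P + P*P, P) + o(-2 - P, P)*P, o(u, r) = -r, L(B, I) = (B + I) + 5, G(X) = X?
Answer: -5791/6 ≈ -965.17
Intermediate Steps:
T = 311/6 (T = -⅙*(-311) = 311/6 ≈ 51.833)
L(B, I) = 5 + B + I
b(P) = 5 + 2*P (b(P) = (5 + (P + P*P) + P) + (-P)*P = (5 + (P + P²) + P) - P² = (5 + P² + 2*P) - P² = 5 + 2*P)
G(T) + b(-511) = 311/6 + (5 + 2*(-511)) = 311/6 + (5 - 1022) = 311/6 - 1017 = -5791/6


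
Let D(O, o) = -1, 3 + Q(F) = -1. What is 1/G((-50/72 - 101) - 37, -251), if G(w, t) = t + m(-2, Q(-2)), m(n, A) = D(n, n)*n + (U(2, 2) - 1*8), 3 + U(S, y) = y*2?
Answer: -1/256 ≈ -0.0039063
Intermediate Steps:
Q(F) = -4 (Q(F) = -3 - 1 = -4)
U(S, y) = -3 + 2*y (U(S, y) = -3 + y*2 = -3 + 2*y)
m(n, A) = -7 - n (m(n, A) = -n + ((-3 + 2*2) - 1*8) = -n + ((-3 + 4) - 8) = -n + (1 - 8) = -n - 7 = -7 - n)
G(w, t) = -5 + t (G(w, t) = t + (-7 - 1*(-2)) = t + (-7 + 2) = t - 5 = -5 + t)
1/G((-50/72 - 101) - 37, -251) = 1/(-5 - 251) = 1/(-256) = -1/256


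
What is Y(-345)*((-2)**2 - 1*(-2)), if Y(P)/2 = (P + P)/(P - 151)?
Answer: 1035/62 ≈ 16.694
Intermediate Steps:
Y(P) = 4*P/(-151 + P) (Y(P) = 2*((P + P)/(P - 151)) = 2*((2*P)/(-151 + P)) = 2*(2*P/(-151 + P)) = 4*P/(-151 + P))
Y(-345)*((-2)**2 - 1*(-2)) = (4*(-345)/(-151 - 345))*((-2)**2 - 1*(-2)) = (4*(-345)/(-496))*(4 + 2) = (4*(-345)*(-1/496))*6 = (345/124)*6 = 1035/62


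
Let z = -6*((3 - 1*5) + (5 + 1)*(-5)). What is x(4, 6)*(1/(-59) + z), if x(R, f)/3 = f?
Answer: 203886/59 ≈ 3455.7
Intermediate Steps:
x(R, f) = 3*f
z = 192 (z = -6*((3 - 5) + 6*(-5)) = -6*(-2 - 30) = -6*(-32) = 192)
x(4, 6)*(1/(-59) + z) = (3*6)*(1/(-59) + 192) = 18*(-1/59 + 192) = 18*(11327/59) = 203886/59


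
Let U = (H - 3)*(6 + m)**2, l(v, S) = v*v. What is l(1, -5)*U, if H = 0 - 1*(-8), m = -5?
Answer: 5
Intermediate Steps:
l(v, S) = v**2
H = 8 (H = 0 + 8 = 8)
U = 5 (U = (8 - 3)*(6 - 5)**2 = 5*1**2 = 5*1 = 5)
l(1, -5)*U = 1**2*5 = 1*5 = 5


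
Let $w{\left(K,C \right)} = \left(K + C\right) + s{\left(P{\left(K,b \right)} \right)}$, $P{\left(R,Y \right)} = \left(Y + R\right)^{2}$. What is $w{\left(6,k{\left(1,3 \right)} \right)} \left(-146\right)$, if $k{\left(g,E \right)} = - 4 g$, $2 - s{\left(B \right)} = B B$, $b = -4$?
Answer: $1752$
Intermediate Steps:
$P{\left(R,Y \right)} = \left(R + Y\right)^{2}$
$s{\left(B \right)} = 2 - B^{2}$ ($s{\left(B \right)} = 2 - B B = 2 - B^{2}$)
$w{\left(K,C \right)} = 2 + C + K - \left(-4 + K\right)^{4}$ ($w{\left(K,C \right)} = \left(K + C\right) - \left(-2 + \left(\left(K - 4\right)^{2}\right)^{2}\right) = \left(C + K\right) - \left(-2 + \left(\left(-4 + K\right)^{2}\right)^{2}\right) = \left(C + K\right) - \left(-2 + \left(-4 + K\right)^{4}\right) = 2 + C + K - \left(-4 + K\right)^{4}$)
$w{\left(6,k{\left(1,3 \right)} \right)} \left(-146\right) = \left(2 - 4 + 6 - \left(-4 + 6\right)^{4}\right) \left(-146\right) = \left(2 - 4 + 6 - 2^{4}\right) \left(-146\right) = \left(2 - 4 + 6 - 16\right) \left(-146\right) = \left(-12\right) \left(-146\right) = 1752$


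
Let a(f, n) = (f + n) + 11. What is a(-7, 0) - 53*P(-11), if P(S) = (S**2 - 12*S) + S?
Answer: -12822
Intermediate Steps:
a(f, n) = 11 + f + n
P(S) = S**2 - 11*S
a(-7, 0) - 53*P(-11) = (11 - 7 + 0) - (-583)*(-11 - 11) = 4 - (-583)*(-22) = 4 - 53*242 = 4 - 12826 = -12822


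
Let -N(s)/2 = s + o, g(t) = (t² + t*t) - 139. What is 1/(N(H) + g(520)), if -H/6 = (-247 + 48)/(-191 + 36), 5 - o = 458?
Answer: 155/83945273 ≈ 1.8464e-6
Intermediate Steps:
o = -453 (o = 5 - 1*458 = 5 - 458 = -453)
g(t) = -139 + 2*t² (g(t) = (t² + t²) - 139 = 2*t² - 139 = -139 + 2*t²)
H = -1194/155 (H = -6*(-247 + 48)/(-191 + 36) = -(-1194)/(-155) = -(-1194)*(-1)/155 = -6*199/155 = -1194/155 ≈ -7.7032)
N(s) = 906 - 2*s (N(s) = -2*(s - 453) = -2*(-453 + s) = 906 - 2*s)
1/(N(H) + g(520)) = 1/((906 - 2*(-1194/155)) + (-139 + 2*520²)) = 1/((906 + 2388/155) + (-139 + 2*270400)) = 1/(142818/155 + (-139 + 540800)) = 1/(142818/155 + 540661) = 1/(83945273/155) = 155/83945273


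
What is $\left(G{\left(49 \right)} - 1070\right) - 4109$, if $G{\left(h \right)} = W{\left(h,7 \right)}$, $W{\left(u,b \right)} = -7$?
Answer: $-5186$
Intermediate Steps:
$G{\left(h \right)} = -7$
$\left(G{\left(49 \right)} - 1070\right) - 4109 = \left(-7 - 1070\right) - 4109 = -1077 - 4109 = -5186$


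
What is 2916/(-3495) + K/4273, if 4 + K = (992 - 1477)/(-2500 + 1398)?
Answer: -4581568607/5485805590 ≈ -0.83517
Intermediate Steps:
K = -3923/1102 (K = -4 + (992 - 1477)/(-2500 + 1398) = -4 - 485/(-1102) = -4 - 485*(-1/1102) = -4 + 485/1102 = -3923/1102 ≈ -3.5599)
2916/(-3495) + K/4273 = 2916/(-3495) - 3923/1102/4273 = 2916*(-1/3495) - 3923/1102*1/4273 = -972/1165 - 3923/4708846 = -4581568607/5485805590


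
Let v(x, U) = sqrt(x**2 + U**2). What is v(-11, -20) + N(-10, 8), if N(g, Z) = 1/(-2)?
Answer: -1/2 + sqrt(521) ≈ 22.325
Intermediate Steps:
N(g, Z) = -1/2
v(x, U) = sqrt(U**2 + x**2)
v(-11, -20) + N(-10, 8) = sqrt((-20)**2 + (-11)**2) - 1/2 = sqrt(400 + 121) - 1/2 = sqrt(521) - 1/2 = -1/2 + sqrt(521)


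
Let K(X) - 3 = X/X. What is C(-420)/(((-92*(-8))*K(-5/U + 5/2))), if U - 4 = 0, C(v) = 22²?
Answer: 121/736 ≈ 0.16440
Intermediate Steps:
C(v) = 484
U = 4 (U = 4 + 0 = 4)
K(X) = 4 (K(X) = 3 + X/X = 3 + 1 = 4)
C(-420)/(((-92*(-8))*K(-5/U + 5/2))) = 484/((-92*(-8)*4)) = 484/((736*4)) = 484/2944 = 484*(1/2944) = 121/736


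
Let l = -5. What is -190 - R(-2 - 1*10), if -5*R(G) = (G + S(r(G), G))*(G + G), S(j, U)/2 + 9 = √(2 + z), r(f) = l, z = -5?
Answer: -46 - 48*I*√3/5 ≈ -46.0 - 16.628*I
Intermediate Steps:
r(f) = -5
S(j, U) = -18 + 2*I*√3 (S(j, U) = -18 + 2*√(2 - 5) = -18 + 2*√(-3) = -18 + 2*(I*√3) = -18 + 2*I*√3)
R(G) = -2*G*(-18 + G + 2*I*√3)/5 (R(G) = -(G + (-18 + 2*I*√3))*(G + G)/5 = -(-18 + G + 2*I*√3)*2*G/5 = -2*G*(-18 + G + 2*I*√3)/5)
-190 - R(-2 - 1*10) = -190 - 2*(-2 - 1*10)*(18 - (-2 - 1*10) - 2*I*√3)/5 = -190 - 2*(-2 - 10)*(18 - (-2 - 10) - 2*I*√3)/5 = -190 - 2*(-12)*(18 - 1*(-12) - 2*I*√3)/5 = -190 - 2*(-12)*(18 + 12 - 2*I*√3)/5 = -190 - 2*(-12)*(30 - 2*I*√3)/5 = -190 - (-144 + 48*I*√3/5) = -190 + (144 - 48*I*√3/5) = -46 - 48*I*√3/5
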